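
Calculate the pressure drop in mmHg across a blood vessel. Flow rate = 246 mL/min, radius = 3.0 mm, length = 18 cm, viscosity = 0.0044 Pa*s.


dP = 8*mu*L*Q / (pi*r^4)
Q = 246 mL/min = 4.1e-06 m^3/s
dP = 102.086 Pa = 102.086 / 133.322 mmHg = 0.7657 mmHg


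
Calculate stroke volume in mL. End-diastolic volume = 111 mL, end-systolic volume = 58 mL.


SV = EDV - ESV
SV = 111 - 58
SV = 53 mL


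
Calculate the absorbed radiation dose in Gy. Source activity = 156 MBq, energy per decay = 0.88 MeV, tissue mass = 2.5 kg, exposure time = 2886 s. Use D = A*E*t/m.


A = 156 MBq = 1.5600e+08 Bq
E = 0.88 MeV = 1.40976e-13 J
D = A*E*t/m = 1.5600e+08*1.40976e-13*2886/2.5
D = 0.02539 Gy


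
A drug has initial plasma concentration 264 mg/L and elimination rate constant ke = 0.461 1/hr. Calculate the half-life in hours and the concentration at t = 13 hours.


t_half = ln(2) / ke = 0.693147 / 0.461 = 1.504 hr
C(t) = C0 * exp(-ke*t) = 264 * exp(-0.461*13)
C(13) = 0.659 mg/L


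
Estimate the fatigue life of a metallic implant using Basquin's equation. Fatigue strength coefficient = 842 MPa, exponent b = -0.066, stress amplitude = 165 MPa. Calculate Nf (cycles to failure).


sigma_a = sigma_f' * (2Nf)^b
2Nf = (sigma_a/sigma_f')^(1/b)
2Nf = (165/842)^(1/-0.066)
2Nf = 5.3047986e+10
Nf = 2.6524e+10


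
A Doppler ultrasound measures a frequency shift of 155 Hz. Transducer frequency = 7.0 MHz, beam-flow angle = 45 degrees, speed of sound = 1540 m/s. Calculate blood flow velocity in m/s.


v = fd * c / (2 * f0 * cos(theta))
v = 155 * 1540 / (2 * 7.0000e+06 * cos(45))
v = 0.02411 m/s


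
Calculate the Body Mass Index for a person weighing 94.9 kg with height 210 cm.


BMI = weight / height^2
height = 210 cm = 2.1 m
BMI = 94.9 / 2.1^2
BMI = 21.52 kg/m^2


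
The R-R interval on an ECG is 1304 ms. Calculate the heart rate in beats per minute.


HR = 60 / RR_interval(s)
RR = 1304 ms = 1.304 s
HR = 60 / 1.304 = 46.01 bpm


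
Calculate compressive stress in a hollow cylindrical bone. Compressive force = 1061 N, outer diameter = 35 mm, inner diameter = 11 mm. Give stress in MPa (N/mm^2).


A = pi*(r_o^2 - r_i^2)
r_o = 17.5 mm, r_i = 5.5 mm
A = 867.08 mm^2
sigma = F/A = 1061 / 867.08
sigma = 1.224 MPa


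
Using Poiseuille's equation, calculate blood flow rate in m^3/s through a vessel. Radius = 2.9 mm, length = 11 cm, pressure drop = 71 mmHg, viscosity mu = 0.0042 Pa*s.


Q = pi*r^4*dP / (8*mu*L)
r = 0.0029 m, L = 0.11 m
dP = 71 mmHg = 9465.862 Pa
Q = 5.6908e-04 m^3/s


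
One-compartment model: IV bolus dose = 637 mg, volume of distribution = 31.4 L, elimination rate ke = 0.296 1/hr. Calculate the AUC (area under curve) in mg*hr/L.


C0 = Dose/Vd = 637/31.4 = 20.2866 mg/L
AUC = C0/ke = 20.2866/0.296
AUC = 68.54 mg*hr/L


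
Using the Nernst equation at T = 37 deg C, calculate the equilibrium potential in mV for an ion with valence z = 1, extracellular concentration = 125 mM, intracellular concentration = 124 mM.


E = (RT/(zF)) * ln(C_out/C_in)
T = 37 + 273.15 = 310.15 K
E = (8.314 * 310.15 / (1 * 96485)) * ln(125/124)
E = 0.2147 mV


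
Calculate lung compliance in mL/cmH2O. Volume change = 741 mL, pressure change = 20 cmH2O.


C = dV / dP
C = 741 / 20
C = 37.05 mL/cmH2O


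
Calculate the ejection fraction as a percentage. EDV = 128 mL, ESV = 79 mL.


SV = EDV - ESV = 128 - 79 = 49 mL
EF = SV/EDV * 100 = 49/128 * 100
EF = 38.28%


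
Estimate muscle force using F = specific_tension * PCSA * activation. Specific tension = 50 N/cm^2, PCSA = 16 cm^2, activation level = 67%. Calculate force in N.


F = sigma * PCSA * activation
F = 50 * 16 * 0.67
F = 536 N


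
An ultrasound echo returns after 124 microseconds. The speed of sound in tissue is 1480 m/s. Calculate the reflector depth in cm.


depth = c * t / 2
t = 124 us = 1.2400e-04 s
depth = 1480 * 1.2400e-04 / 2
depth = 0.09176 m = 9.176 cm


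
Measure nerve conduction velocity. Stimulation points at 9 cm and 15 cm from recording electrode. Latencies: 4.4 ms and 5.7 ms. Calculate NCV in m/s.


Distance = (15 - 9) / 100 = 0.06 m
dt = (5.7 - 4.4) / 1000 = 0.0013 s
NCV = dist / dt = 46.15 m/s


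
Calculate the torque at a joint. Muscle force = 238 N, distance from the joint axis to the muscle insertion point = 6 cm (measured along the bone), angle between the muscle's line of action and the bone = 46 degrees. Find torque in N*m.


Torque = F * d * sin(theta)   (moment arm = d*sin(theta))
d = 6 cm = 0.06 m
Torque = 238 * 0.06 * sin(46)
Torque = 10.27 N*m


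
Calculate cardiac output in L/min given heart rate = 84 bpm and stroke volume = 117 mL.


CO = HR * SV
CO = 84 * 117 / 1000
CO = 9.828 L/min


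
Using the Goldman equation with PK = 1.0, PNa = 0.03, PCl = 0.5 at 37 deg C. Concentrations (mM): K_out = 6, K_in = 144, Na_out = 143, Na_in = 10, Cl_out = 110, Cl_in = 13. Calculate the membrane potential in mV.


Vm = (RT/F)*ln((PK*Ko + PNa*Nao + PCl*Cli)/(PK*Ki + PNa*Nai + PCl*Clo))
Numer = 16.79, Denom = 199.3
Vm = -66.12 mV


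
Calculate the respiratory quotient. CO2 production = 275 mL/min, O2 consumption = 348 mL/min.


RQ = VCO2 / VO2
RQ = 275 / 348
RQ = 0.7902


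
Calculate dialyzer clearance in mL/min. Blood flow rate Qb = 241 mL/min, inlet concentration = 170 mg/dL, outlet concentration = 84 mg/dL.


K = Qb * (Cb_in - Cb_out) / Cb_in
K = 241 * (170 - 84) / 170
K = 121.9 mL/min


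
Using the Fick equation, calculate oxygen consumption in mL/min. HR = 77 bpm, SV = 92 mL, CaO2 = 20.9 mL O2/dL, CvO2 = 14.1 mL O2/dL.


CO = HR*SV = 77*92/1000 = 7.084 L/min
a-v O2 diff = 20.9 - 14.1 = 6.8 mL/dL
VO2 = CO * (CaO2-CvO2) * 10 dL/L
VO2 = 7.084 * 6.8 * 10
VO2 = 481.7 mL/min


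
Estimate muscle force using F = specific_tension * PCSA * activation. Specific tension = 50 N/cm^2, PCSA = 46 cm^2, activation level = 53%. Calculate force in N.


F = sigma * PCSA * activation
F = 50 * 46 * 0.53
F = 1219 N


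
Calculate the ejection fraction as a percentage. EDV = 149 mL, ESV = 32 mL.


SV = EDV - ESV = 149 - 32 = 117 mL
EF = SV/EDV * 100 = 117/149 * 100
EF = 78.52%


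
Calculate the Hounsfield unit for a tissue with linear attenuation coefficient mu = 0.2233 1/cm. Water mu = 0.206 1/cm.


HU = ((mu_tissue - mu_water) / mu_water) * 1000
HU = ((0.2233 - 0.206) / 0.206) * 1000
HU = 83.98


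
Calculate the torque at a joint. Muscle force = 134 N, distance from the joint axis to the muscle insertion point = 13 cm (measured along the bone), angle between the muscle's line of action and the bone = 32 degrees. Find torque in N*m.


Torque = F * d * sin(theta)   (moment arm = d*sin(theta))
d = 13 cm = 0.13 m
Torque = 134 * 0.13 * sin(32)
Torque = 9.231 N*m


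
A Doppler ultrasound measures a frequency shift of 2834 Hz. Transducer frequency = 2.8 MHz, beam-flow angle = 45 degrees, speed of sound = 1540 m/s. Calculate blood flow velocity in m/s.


v = fd * c / (2 * f0 * cos(theta))
v = 2834 * 1540 / (2 * 2.8000e+06 * cos(45))
v = 1.102 m/s


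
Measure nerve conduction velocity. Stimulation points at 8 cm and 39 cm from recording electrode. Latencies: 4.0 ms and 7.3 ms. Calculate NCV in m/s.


Distance = (39 - 8) / 100 = 0.31 m
dt = (7.3 - 4.0) / 1000 = 0.0033 s
NCV = dist / dt = 93.94 m/s


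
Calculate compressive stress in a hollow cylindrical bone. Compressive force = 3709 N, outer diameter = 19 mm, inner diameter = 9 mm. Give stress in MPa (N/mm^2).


A = pi*(r_o^2 - r_i^2)
r_o = 9.5 mm, r_i = 4.5 mm
A = 219.911 mm^2
sigma = F/A = 3709 / 219.911
sigma = 16.87 MPa


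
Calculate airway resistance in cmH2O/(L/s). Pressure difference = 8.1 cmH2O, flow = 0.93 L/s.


R = dP / flow
R = 8.1 / 0.93
R = 8.71 cmH2O/(L/s)


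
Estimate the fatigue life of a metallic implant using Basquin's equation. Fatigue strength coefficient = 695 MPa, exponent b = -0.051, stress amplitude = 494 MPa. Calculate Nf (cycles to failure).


sigma_a = sigma_f' * (2Nf)^b
2Nf = (sigma_a/sigma_f')^(1/b)
2Nf = (494/695)^(1/-0.051)
2Nf = 807.26622
Nf = 403.6


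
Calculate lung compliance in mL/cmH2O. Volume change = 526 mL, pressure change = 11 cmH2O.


C = dV / dP
C = 526 / 11
C = 47.82 mL/cmH2O


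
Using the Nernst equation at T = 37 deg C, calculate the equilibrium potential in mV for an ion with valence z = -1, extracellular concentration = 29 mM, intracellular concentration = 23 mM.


E = (RT/(zF)) * ln(C_out/C_in)
T = 37 + 273.15 = 310.15 K
E = (8.314 * 310.15 / (-1 * 96485)) * ln(29/23)
E = -6.195 mV


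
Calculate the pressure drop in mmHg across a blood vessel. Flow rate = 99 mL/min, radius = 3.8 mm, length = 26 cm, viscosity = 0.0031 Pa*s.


dP = 8*mu*L*Q / (pi*r^4)
Q = 99 mL/min = 1.65e-06 m^3/s
dP = 16.2414 Pa = 16.2414 / 133.322 mmHg = 0.1218 mmHg


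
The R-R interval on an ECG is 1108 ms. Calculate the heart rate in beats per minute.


HR = 60 / RR_interval(s)
RR = 1108 ms = 1.108 s
HR = 60 / 1.108 = 54.15 bpm


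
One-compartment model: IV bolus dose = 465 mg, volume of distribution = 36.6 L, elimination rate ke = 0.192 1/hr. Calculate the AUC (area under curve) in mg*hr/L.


C0 = Dose/Vd = 465/36.6 = 12.7049 mg/L
AUC = C0/ke = 12.7049/0.192
AUC = 66.17 mg*hr/L


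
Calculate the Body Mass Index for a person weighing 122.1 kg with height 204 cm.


BMI = weight / height^2
height = 204 cm = 2.04 m
BMI = 122.1 / 2.04^2
BMI = 29.34 kg/m^2


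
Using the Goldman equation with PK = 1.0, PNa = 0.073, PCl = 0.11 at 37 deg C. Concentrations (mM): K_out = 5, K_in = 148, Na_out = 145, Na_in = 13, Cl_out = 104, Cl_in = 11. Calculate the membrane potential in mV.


Vm = (RT/F)*ln((PK*Ko + PNa*Nao + PCl*Cli)/(PK*Ki + PNa*Nai + PCl*Clo))
Numer = 16.795, Denom = 160.389
Vm = -60.31 mV


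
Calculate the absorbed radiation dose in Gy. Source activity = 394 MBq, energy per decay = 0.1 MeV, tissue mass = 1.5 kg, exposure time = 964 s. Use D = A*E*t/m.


A = 394 MBq = 3.9400e+08 Bq
E = 0.1 MeV = 1.602e-14 J
D = A*E*t/m = 3.9400e+08*1.602e-14*964/1.5
D = 0.004056 Gy


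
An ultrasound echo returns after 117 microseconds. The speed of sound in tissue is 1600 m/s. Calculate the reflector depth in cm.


depth = c * t / 2
t = 117 us = 1.1700e-04 s
depth = 1600 * 1.1700e-04 / 2
depth = 0.0936 m = 9.36 cm


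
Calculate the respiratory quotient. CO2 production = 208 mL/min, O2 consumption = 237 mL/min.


RQ = VCO2 / VO2
RQ = 208 / 237
RQ = 0.8776


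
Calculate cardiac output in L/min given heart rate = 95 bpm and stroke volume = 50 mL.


CO = HR * SV
CO = 95 * 50 / 1000
CO = 4.75 L/min


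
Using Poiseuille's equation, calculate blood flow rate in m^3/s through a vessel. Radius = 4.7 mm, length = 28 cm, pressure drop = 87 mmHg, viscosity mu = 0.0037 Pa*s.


Q = pi*r^4*dP / (8*mu*L)
r = 0.0047 m, L = 0.28 m
dP = 87 mmHg = 11599.014 Pa
Q = 0.002145 m^3/s


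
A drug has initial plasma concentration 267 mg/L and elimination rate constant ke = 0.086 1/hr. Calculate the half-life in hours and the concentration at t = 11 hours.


t_half = ln(2) / ke = 0.693147 / 0.086 = 8.06 hr
C(t) = C0 * exp(-ke*t) = 267 * exp(-0.086*11)
C(11) = 103.7 mg/L


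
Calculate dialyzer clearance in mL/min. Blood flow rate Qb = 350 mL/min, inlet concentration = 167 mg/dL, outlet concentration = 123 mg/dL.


K = Qb * (Cb_in - Cb_out) / Cb_in
K = 350 * (167 - 123) / 167
K = 92.22 mL/min


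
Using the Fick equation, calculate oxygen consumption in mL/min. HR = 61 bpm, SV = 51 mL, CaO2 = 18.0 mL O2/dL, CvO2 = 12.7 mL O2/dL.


CO = HR*SV = 61*51/1000 = 3.111 L/min
a-v O2 diff = 18.0 - 12.7 = 5.3 mL/dL
VO2 = CO * (CaO2-CvO2) * 10 dL/L
VO2 = 3.111 * 5.3 * 10
VO2 = 164.9 mL/min


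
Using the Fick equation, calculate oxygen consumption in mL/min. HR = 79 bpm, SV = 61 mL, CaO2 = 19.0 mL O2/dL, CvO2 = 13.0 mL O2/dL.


CO = HR*SV = 79*61/1000 = 4.819 L/min
a-v O2 diff = 19.0 - 13.0 = 6 mL/dL
VO2 = CO * (CaO2-CvO2) * 10 dL/L
VO2 = 4.819 * 6 * 10
VO2 = 289.1 mL/min


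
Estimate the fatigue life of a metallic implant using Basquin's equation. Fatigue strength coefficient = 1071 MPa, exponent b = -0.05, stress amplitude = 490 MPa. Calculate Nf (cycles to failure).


sigma_a = sigma_f' * (2Nf)^b
2Nf = (sigma_a/sigma_f')^(1/b)
2Nf = (490/1071)^(1/-0.05)
2Nf = 6192525.7
Nf = 3.0963e+06


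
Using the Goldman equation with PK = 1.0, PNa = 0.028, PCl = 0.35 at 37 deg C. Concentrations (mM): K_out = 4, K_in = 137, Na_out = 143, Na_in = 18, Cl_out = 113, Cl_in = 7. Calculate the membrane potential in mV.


Vm = (RT/F)*ln((PK*Ko + PNa*Nao + PCl*Cli)/(PK*Ki + PNa*Nai + PCl*Clo))
Numer = 10.454, Denom = 177.054
Vm = -75.62 mV


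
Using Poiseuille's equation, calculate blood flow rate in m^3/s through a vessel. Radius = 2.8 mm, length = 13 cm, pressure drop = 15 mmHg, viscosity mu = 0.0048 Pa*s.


Q = pi*r^4*dP / (8*mu*L)
r = 0.0028 m, L = 0.13 m
dP = 15 mmHg = 1999.83 Pa
Q = 7.7357e-05 m^3/s


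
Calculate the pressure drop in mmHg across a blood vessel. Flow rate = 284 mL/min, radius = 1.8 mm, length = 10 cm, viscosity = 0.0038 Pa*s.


dP = 8*mu*L*Q / (pi*r^4)
Q = 284 mL/min = 4.73333e-06 m^3/s
dP = 436.315 Pa = 436.315 / 133.322 mmHg = 3.273 mmHg


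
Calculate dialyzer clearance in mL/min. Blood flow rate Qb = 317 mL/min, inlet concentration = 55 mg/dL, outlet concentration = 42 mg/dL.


K = Qb * (Cb_in - Cb_out) / Cb_in
K = 317 * (55 - 42) / 55
K = 74.93 mL/min


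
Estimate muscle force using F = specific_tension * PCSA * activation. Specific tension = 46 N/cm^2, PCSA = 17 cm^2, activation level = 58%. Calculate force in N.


F = sigma * PCSA * activation
F = 46 * 17 * 0.58
F = 453.6 N


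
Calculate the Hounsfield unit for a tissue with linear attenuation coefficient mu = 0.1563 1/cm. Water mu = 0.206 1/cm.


HU = ((mu_tissue - mu_water) / mu_water) * 1000
HU = ((0.1563 - 0.206) / 0.206) * 1000
HU = -241.3


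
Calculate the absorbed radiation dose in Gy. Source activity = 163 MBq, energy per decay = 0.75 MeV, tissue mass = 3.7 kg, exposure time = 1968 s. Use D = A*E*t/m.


A = 163 MBq = 1.6300e+08 Bq
E = 0.75 MeV = 1.2015e-13 J
D = A*E*t/m = 1.6300e+08*1.2015e-13*1968/3.7
D = 0.01042 Gy


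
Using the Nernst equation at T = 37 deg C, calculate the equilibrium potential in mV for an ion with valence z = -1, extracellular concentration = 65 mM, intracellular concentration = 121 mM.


E = (RT/(zF)) * ln(C_out/C_in)
T = 37 + 273.15 = 310.15 K
E = (8.314 * 310.15 / (-1 * 96485)) * ln(65/121)
E = 16.61 mV


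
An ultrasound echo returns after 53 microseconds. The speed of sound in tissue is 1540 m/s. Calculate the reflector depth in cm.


depth = c * t / 2
t = 53 us = 5.3000e-05 s
depth = 1540 * 5.3000e-05 / 2
depth = 0.04081 m = 4.081 cm


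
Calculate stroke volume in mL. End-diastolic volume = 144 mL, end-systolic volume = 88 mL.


SV = EDV - ESV
SV = 144 - 88
SV = 56 mL


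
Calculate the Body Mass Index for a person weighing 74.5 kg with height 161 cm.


BMI = weight / height^2
height = 161 cm = 1.61 m
BMI = 74.5 / 1.61^2
BMI = 28.74 kg/m^2


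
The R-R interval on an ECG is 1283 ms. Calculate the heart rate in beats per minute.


HR = 60 / RR_interval(s)
RR = 1283 ms = 1.283 s
HR = 60 / 1.283 = 46.77 bpm


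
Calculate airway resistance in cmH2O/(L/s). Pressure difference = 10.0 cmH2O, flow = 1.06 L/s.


R = dP / flow
R = 10.0 / 1.06
R = 9.434 cmH2O/(L/s)


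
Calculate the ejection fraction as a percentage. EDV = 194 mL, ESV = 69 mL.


SV = EDV - ESV = 194 - 69 = 125 mL
EF = SV/EDV * 100 = 125/194 * 100
EF = 64.43%


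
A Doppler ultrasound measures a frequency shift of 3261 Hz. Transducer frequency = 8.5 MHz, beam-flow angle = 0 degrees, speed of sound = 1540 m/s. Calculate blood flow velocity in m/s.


v = fd * c / (2 * f0 * cos(theta))
v = 3261 * 1540 / (2 * 8.5000e+06 * cos(0))
v = 0.2954 m/s


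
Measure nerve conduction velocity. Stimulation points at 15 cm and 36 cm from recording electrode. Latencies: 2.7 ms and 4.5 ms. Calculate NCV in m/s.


Distance = (36 - 15) / 100 = 0.21 m
dt = (4.5 - 2.7) / 1000 = 0.0018 s
NCV = dist / dt = 116.7 m/s


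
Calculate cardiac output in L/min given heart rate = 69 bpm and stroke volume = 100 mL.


CO = HR * SV
CO = 69 * 100 / 1000
CO = 6.9 L/min


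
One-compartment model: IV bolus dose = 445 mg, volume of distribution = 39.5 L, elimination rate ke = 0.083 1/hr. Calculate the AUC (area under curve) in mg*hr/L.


C0 = Dose/Vd = 445/39.5 = 11.2658 mg/L
AUC = C0/ke = 11.2658/0.083
AUC = 135.7 mg*hr/L


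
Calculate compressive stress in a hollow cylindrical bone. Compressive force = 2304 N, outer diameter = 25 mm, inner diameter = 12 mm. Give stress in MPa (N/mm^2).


A = pi*(r_o^2 - r_i^2)
r_o = 12.5 mm, r_i = 6 mm
A = 377.777 mm^2
sigma = F/A = 2304 / 377.777
sigma = 6.099 MPa


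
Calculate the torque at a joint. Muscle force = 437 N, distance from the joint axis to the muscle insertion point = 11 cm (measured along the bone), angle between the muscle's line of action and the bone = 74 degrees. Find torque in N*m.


Torque = F * d * sin(theta)   (moment arm = d*sin(theta))
d = 11 cm = 0.11 m
Torque = 437 * 0.11 * sin(74)
Torque = 46.21 N*m


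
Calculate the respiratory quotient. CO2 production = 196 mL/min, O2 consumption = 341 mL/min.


RQ = VCO2 / VO2
RQ = 196 / 341
RQ = 0.5748


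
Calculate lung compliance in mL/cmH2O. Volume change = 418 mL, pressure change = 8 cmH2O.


C = dV / dP
C = 418 / 8
C = 52.25 mL/cmH2O


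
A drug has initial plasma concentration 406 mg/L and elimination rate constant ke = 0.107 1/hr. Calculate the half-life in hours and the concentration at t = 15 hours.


t_half = ln(2) / ke = 0.693147 / 0.107 = 6.478 hr
C(t) = C0 * exp(-ke*t) = 406 * exp(-0.107*15)
C(15) = 81.56 mg/L


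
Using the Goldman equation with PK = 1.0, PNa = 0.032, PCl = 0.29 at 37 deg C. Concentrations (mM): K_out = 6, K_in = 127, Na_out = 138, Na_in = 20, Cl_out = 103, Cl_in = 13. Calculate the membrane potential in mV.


Vm = (RT/F)*ln((PK*Ko + PNa*Nao + PCl*Cli)/(PK*Ki + PNa*Nai + PCl*Clo))
Numer = 14.186, Denom = 157.51
Vm = -64.33 mV


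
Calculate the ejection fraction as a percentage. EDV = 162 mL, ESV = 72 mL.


SV = EDV - ESV = 162 - 72 = 90 mL
EF = SV/EDV * 100 = 90/162 * 100
EF = 55.56%


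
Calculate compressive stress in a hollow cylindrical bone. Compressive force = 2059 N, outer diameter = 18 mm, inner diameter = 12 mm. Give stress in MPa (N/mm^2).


A = pi*(r_o^2 - r_i^2)
r_o = 9 mm, r_i = 6 mm
A = 141.372 mm^2
sigma = F/A = 2059 / 141.372
sigma = 14.56 MPa


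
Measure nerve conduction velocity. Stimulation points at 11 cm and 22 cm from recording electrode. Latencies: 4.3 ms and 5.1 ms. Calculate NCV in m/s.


Distance = (22 - 11) / 100 = 0.11 m
dt = (5.1 - 4.3) / 1000 = 8.0000e-04 s
NCV = dist / dt = 137.5 m/s


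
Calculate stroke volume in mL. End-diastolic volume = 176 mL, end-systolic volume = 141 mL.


SV = EDV - ESV
SV = 176 - 141
SV = 35 mL


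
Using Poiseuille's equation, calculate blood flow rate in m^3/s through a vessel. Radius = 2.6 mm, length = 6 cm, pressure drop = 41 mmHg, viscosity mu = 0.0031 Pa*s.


Q = pi*r^4*dP / (8*mu*L)
r = 0.0026 m, L = 0.06 m
dP = 41 mmHg = 5466.202 Pa
Q = 5.2738e-04 m^3/s


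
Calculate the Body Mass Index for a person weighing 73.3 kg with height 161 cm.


BMI = weight / height^2
height = 161 cm = 1.61 m
BMI = 73.3 / 1.61^2
BMI = 28.28 kg/m^2


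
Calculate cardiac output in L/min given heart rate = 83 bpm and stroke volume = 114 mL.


CO = HR * SV
CO = 83 * 114 / 1000
CO = 9.462 L/min


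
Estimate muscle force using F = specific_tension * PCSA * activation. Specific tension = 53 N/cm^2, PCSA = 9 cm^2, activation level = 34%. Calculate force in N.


F = sigma * PCSA * activation
F = 53 * 9 * 0.34
F = 162.2 N


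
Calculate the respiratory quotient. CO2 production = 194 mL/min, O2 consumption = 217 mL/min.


RQ = VCO2 / VO2
RQ = 194 / 217
RQ = 0.894


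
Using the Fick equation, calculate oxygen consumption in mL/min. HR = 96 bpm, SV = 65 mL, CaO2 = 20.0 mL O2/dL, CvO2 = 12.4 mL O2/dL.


CO = HR*SV = 96*65/1000 = 6.24 L/min
a-v O2 diff = 20.0 - 12.4 = 7.6 mL/dL
VO2 = CO * (CaO2-CvO2) * 10 dL/L
VO2 = 6.24 * 7.6 * 10
VO2 = 474.2 mL/min


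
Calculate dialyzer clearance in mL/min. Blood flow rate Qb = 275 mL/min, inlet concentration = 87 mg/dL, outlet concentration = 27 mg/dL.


K = Qb * (Cb_in - Cb_out) / Cb_in
K = 275 * (87 - 27) / 87
K = 189.7 mL/min


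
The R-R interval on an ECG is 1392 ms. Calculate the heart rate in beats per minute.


HR = 60 / RR_interval(s)
RR = 1392 ms = 1.392 s
HR = 60 / 1.392 = 43.1 bpm


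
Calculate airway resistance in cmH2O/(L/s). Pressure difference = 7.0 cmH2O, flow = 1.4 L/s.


R = dP / flow
R = 7.0 / 1.4
R = 5 cmH2O/(L/s)


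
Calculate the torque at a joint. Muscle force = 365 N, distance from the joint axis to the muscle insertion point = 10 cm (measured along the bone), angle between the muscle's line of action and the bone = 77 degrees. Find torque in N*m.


Torque = F * d * sin(theta)   (moment arm = d*sin(theta))
d = 10 cm = 0.1 m
Torque = 365 * 0.1 * sin(77)
Torque = 35.56 N*m


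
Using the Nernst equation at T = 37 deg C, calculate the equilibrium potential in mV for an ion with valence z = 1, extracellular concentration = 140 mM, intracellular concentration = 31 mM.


E = (RT/(zF)) * ln(C_out/C_in)
T = 37 + 273.15 = 310.15 K
E = (8.314 * 310.15 / (1 * 96485)) * ln(140/31)
E = 40.29 mV


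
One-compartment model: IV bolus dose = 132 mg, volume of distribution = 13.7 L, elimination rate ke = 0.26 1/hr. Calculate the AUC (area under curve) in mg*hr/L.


C0 = Dose/Vd = 132/13.7 = 9.63504 mg/L
AUC = C0/ke = 9.63504/0.26
AUC = 37.06 mg*hr/L


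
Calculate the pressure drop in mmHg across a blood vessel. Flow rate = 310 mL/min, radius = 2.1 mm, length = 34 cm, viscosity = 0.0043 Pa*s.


dP = 8*mu*L*Q / (pi*r^4)
Q = 310 mL/min = 5.16667e-06 m^3/s
dP = 989.056 Pa = 989.056 / 133.322 mmHg = 7.419 mmHg


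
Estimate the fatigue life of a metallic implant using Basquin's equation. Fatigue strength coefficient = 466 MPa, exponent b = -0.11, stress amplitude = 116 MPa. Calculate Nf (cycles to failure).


sigma_a = sigma_f' * (2Nf)^b
2Nf = (sigma_a/sigma_f')^(1/b)
2Nf = (116/466)^(1/-0.11)
2Nf = 309210.25
Nf = 1.546e+05


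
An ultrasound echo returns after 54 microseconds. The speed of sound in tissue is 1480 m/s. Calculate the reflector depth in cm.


depth = c * t / 2
t = 54 us = 5.4000e-05 s
depth = 1480 * 5.4000e-05 / 2
depth = 0.03996 m = 3.996 cm


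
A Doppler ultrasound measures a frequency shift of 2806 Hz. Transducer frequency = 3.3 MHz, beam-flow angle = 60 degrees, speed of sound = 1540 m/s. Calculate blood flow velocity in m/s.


v = fd * c / (2 * f0 * cos(theta))
v = 2806 * 1540 / (2 * 3.3000e+06 * cos(60))
v = 1.309 m/s


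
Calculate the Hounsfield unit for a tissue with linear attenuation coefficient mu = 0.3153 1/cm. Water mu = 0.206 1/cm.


HU = ((mu_tissue - mu_water) / mu_water) * 1000
HU = ((0.3153 - 0.206) / 0.206) * 1000
HU = 530.6


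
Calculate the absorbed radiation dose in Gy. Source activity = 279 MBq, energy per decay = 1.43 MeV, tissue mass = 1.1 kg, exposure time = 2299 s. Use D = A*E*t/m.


A = 279 MBq = 2.7900e+08 Bq
E = 1.43 MeV = 2.29086e-13 J
D = A*E*t/m = 2.7900e+08*2.29086e-13*2299/1.1
D = 0.1336 Gy


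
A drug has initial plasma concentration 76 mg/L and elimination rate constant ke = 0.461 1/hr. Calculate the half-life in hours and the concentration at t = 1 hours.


t_half = ln(2) / ke = 0.693147 / 0.461 = 1.504 hr
C(t) = C0 * exp(-ke*t) = 76 * exp(-0.461*1)
C(1) = 47.93 mg/L


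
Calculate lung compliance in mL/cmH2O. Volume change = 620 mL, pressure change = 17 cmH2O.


C = dV / dP
C = 620 / 17
C = 36.47 mL/cmH2O


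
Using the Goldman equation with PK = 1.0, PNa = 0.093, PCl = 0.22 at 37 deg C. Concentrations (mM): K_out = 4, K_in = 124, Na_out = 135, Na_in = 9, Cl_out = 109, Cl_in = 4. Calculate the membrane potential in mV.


Vm = (RT/F)*ln((PK*Ko + PNa*Nao + PCl*Cli)/(PK*Ki + PNa*Nai + PCl*Clo))
Numer = 17.435, Denom = 148.817
Vm = -57.31 mV


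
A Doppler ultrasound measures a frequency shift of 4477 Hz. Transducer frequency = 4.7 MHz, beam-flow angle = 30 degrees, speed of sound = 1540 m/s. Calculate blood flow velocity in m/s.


v = fd * c / (2 * f0 * cos(theta))
v = 4477 * 1540 / (2 * 4.7000e+06 * cos(30))
v = 0.8469 m/s


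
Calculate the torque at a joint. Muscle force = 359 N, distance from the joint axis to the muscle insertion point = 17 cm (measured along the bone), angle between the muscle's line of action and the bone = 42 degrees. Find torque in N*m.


Torque = F * d * sin(theta)   (moment arm = d*sin(theta))
d = 17 cm = 0.17 m
Torque = 359 * 0.17 * sin(42)
Torque = 40.84 N*m


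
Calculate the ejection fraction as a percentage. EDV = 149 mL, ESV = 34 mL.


SV = EDV - ESV = 149 - 34 = 115 mL
EF = SV/EDV * 100 = 115/149 * 100
EF = 77.18%


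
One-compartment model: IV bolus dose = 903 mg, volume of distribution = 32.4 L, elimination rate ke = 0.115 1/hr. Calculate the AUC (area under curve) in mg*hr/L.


C0 = Dose/Vd = 903/32.4 = 27.8704 mg/L
AUC = C0/ke = 27.8704/0.115
AUC = 242.4 mg*hr/L


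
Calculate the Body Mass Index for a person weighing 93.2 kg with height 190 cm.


BMI = weight / height^2
height = 190 cm = 1.9 m
BMI = 93.2 / 1.9^2
BMI = 25.82 kg/m^2


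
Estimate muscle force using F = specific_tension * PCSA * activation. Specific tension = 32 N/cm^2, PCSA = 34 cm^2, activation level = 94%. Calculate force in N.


F = sigma * PCSA * activation
F = 32 * 34 * 0.94
F = 1023 N


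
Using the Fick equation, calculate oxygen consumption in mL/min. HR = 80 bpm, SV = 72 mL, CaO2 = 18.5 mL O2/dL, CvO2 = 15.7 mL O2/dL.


CO = HR*SV = 80*72/1000 = 5.76 L/min
a-v O2 diff = 18.5 - 15.7 = 2.8 mL/dL
VO2 = CO * (CaO2-CvO2) * 10 dL/L
VO2 = 5.76 * 2.8 * 10
VO2 = 161.3 mL/min


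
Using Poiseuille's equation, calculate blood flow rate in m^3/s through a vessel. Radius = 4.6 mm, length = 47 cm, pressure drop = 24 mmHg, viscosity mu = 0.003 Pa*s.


Q = pi*r^4*dP / (8*mu*L)
r = 0.0046 m, L = 0.47 m
dP = 24 mmHg = 3199.728 Pa
Q = 3.9901e-04 m^3/s


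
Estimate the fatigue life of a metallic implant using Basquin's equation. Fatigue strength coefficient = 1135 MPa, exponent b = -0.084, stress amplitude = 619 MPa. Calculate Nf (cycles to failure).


sigma_a = sigma_f' * (2Nf)^b
2Nf = (sigma_a/sigma_f')^(1/b)
2Nf = (619/1135)^(1/-0.084)
2Nf = 1363.2825
Nf = 681.6


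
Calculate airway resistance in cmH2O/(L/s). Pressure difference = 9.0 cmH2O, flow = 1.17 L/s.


R = dP / flow
R = 9.0 / 1.17
R = 7.692 cmH2O/(L/s)


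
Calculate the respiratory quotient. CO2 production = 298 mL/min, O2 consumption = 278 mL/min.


RQ = VCO2 / VO2
RQ = 298 / 278
RQ = 1.072


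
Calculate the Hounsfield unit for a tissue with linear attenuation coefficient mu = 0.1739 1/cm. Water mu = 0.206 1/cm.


HU = ((mu_tissue - mu_water) / mu_water) * 1000
HU = ((0.1739 - 0.206) / 0.206) * 1000
HU = -155.8


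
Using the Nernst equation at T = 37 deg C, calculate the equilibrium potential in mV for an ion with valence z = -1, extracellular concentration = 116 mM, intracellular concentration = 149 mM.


E = (RT/(zF)) * ln(C_out/C_in)
T = 37 + 273.15 = 310.15 K
E = (8.314 * 310.15 / (-1 * 96485)) * ln(116/149)
E = 6.691 mV


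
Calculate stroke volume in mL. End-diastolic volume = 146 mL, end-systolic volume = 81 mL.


SV = EDV - ESV
SV = 146 - 81
SV = 65 mL


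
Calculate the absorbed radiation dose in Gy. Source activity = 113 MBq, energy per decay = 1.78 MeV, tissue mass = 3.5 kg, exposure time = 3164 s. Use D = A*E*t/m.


A = 113 MBq = 1.1300e+08 Bq
E = 1.78 MeV = 2.85156e-13 J
D = A*E*t/m = 1.1300e+08*2.85156e-13*3164/3.5
D = 0.02913 Gy


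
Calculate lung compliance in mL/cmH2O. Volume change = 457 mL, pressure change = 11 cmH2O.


C = dV / dP
C = 457 / 11
C = 41.55 mL/cmH2O


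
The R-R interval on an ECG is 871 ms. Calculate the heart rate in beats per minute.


HR = 60 / RR_interval(s)
RR = 871 ms = 0.871 s
HR = 60 / 0.871 = 68.89 bpm


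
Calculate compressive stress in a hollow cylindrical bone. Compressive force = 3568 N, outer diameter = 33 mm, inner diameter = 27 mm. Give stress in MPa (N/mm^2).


A = pi*(r_o^2 - r_i^2)
r_o = 16.5 mm, r_i = 13.5 mm
A = 282.743 mm^2
sigma = F/A = 3568 / 282.743
sigma = 12.62 MPa


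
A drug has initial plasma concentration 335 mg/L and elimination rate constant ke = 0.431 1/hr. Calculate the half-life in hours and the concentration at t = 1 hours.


t_half = ln(2) / ke = 0.693147 / 0.431 = 1.608 hr
C(t) = C0 * exp(-ke*t) = 335 * exp(-0.431*1)
C(1) = 217.7 mg/L


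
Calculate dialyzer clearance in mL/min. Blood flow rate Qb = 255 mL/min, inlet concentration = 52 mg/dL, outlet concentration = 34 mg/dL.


K = Qb * (Cb_in - Cb_out) / Cb_in
K = 255 * (52 - 34) / 52
K = 88.27 mL/min


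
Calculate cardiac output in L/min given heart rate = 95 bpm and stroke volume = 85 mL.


CO = HR * SV
CO = 95 * 85 / 1000
CO = 8.075 L/min


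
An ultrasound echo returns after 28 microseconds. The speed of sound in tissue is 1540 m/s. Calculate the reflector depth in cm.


depth = c * t / 2
t = 28 us = 2.8000e-05 s
depth = 1540 * 2.8000e-05 / 2
depth = 0.02156 m = 2.156 cm


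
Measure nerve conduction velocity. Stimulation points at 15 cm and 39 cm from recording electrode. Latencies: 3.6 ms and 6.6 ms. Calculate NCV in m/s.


Distance = (39 - 15) / 100 = 0.24 m
dt = (6.6 - 3.6) / 1000 = 0.003 s
NCV = dist / dt = 80 m/s


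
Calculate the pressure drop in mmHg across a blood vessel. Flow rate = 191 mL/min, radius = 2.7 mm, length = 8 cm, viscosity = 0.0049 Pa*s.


dP = 8*mu*L*Q / (pi*r^4)
Q = 191 mL/min = 3.18333e-06 m^3/s
dP = 59.7933 Pa = 59.7933 / 133.322 mmHg = 0.4485 mmHg


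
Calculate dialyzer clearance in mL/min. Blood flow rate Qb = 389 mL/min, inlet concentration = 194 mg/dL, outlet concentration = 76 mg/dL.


K = Qb * (Cb_in - Cb_out) / Cb_in
K = 389 * (194 - 76) / 194
K = 236.6 mL/min


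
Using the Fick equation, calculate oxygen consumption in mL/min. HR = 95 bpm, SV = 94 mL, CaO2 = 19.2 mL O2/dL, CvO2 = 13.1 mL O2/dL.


CO = HR*SV = 95*94/1000 = 8.93 L/min
a-v O2 diff = 19.2 - 13.1 = 6.1 mL/dL
VO2 = CO * (CaO2-CvO2) * 10 dL/L
VO2 = 8.93 * 6.1 * 10
VO2 = 544.7 mL/min


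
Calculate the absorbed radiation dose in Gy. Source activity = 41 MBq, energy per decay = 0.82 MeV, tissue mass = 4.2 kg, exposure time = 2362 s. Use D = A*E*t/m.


A = 41 MBq = 4.1000e+07 Bq
E = 0.82 MeV = 1.31364e-13 J
D = A*E*t/m = 4.1000e+07*1.31364e-13*2362/4.2
D = 0.003029 Gy


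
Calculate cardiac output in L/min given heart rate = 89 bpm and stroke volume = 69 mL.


CO = HR * SV
CO = 89 * 69 / 1000
CO = 6.141 L/min


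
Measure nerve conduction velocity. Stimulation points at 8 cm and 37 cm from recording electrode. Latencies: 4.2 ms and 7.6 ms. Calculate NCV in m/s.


Distance = (37 - 8) / 100 = 0.29 m
dt = (7.6 - 4.2) / 1000 = 0.0034 s
NCV = dist / dt = 85.29 m/s


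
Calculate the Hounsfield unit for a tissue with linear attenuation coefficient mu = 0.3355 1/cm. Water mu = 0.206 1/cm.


HU = ((mu_tissue - mu_water) / mu_water) * 1000
HU = ((0.3355 - 0.206) / 0.206) * 1000
HU = 628.6


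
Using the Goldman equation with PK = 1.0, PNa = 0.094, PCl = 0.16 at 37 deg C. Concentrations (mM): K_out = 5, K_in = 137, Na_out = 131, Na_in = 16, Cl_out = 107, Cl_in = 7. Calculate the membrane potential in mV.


Vm = (RT/F)*ln((PK*Ko + PNa*Nao + PCl*Cli)/(PK*Ki + PNa*Nai + PCl*Clo))
Numer = 18.434, Denom = 155.624
Vm = -57.01 mV


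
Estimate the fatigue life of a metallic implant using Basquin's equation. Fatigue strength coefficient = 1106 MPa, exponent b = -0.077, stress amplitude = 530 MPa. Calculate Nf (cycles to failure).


sigma_a = sigma_f' * (2Nf)^b
2Nf = (sigma_a/sigma_f')^(1/b)
2Nf = (530/1106)^(1/-0.077)
2Nf = 14095.525
Nf = 7048


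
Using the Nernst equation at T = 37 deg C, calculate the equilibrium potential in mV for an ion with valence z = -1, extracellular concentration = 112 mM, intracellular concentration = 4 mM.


E = (RT/(zF)) * ln(C_out/C_in)
T = 37 + 273.15 = 310.15 K
E = (8.314 * 310.15 / (-1 * 96485)) * ln(112/4)
E = -89.05 mV


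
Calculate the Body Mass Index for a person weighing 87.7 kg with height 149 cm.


BMI = weight / height^2
height = 149 cm = 1.49 m
BMI = 87.7 / 1.49^2
BMI = 39.5 kg/m^2


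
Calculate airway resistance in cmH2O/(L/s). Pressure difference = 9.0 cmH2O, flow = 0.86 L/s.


R = dP / flow
R = 9.0 / 0.86
R = 10.47 cmH2O/(L/s)


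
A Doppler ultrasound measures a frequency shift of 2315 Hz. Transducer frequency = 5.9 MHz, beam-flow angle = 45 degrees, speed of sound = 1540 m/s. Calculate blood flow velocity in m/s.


v = fd * c / (2 * f0 * cos(theta))
v = 2315 * 1540 / (2 * 5.9000e+06 * cos(45))
v = 0.4273 m/s


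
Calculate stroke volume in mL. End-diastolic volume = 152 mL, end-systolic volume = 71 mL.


SV = EDV - ESV
SV = 152 - 71
SV = 81 mL


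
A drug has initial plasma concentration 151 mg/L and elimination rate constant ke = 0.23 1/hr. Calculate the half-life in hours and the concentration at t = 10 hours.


t_half = ln(2) / ke = 0.693147 / 0.23 = 3.014 hr
C(t) = C0 * exp(-ke*t) = 151 * exp(-0.23*10)
C(10) = 15.14 mg/L


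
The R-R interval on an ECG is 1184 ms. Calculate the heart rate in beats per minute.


HR = 60 / RR_interval(s)
RR = 1184 ms = 1.184 s
HR = 60 / 1.184 = 50.68 bpm


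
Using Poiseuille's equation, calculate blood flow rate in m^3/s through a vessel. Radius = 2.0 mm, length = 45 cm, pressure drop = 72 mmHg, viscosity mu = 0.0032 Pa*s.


Q = pi*r^4*dP / (8*mu*L)
r = 0.002 m, L = 0.45 m
dP = 72 mmHg = 9599.184 Pa
Q = 4.1884e-05 m^3/s


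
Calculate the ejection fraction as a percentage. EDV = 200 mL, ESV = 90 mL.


SV = EDV - ESV = 200 - 90 = 110 mL
EF = SV/EDV * 100 = 110/200 * 100
EF = 55%


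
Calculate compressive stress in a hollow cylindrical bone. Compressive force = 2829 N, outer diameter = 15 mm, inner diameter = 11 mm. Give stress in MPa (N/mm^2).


A = pi*(r_o^2 - r_i^2)
r_o = 7.5 mm, r_i = 5.5 mm
A = 81.6814 mm^2
sigma = F/A = 2829 / 81.6814
sigma = 34.63 MPa


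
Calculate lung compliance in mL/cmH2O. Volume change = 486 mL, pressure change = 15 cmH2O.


C = dV / dP
C = 486 / 15
C = 32.4 mL/cmH2O


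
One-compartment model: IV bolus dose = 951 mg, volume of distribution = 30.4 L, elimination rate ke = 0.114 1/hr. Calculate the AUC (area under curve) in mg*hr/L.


C0 = Dose/Vd = 951/30.4 = 31.2829 mg/L
AUC = C0/ke = 31.2829/0.114
AUC = 274.4 mg*hr/L


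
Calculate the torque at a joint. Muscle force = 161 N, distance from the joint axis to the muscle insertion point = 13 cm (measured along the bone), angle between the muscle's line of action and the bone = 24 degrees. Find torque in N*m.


Torque = F * d * sin(theta)   (moment arm = d*sin(theta))
d = 13 cm = 0.13 m
Torque = 161 * 0.13 * sin(24)
Torque = 8.513 N*m


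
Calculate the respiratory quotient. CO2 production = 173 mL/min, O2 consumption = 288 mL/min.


RQ = VCO2 / VO2
RQ = 173 / 288
RQ = 0.6007


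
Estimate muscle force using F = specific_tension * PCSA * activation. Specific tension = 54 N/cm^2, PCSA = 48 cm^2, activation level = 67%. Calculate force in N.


F = sigma * PCSA * activation
F = 54 * 48 * 0.67
F = 1737 N


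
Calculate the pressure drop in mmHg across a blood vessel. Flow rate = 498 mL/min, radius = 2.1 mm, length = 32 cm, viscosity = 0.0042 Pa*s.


dP = 8*mu*L*Q / (pi*r^4)
Q = 498 mL/min = 8.3e-06 m^3/s
dP = 1460.63 Pa = 1460.63 / 133.322 mmHg = 10.96 mmHg


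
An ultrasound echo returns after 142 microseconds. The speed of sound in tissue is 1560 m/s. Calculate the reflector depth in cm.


depth = c * t / 2
t = 142 us = 1.4200e-04 s
depth = 1560 * 1.4200e-04 / 2
depth = 0.11076 m = 11.076 cm


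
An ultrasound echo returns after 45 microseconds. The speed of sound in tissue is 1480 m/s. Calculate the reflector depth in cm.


depth = c * t / 2
t = 45 us = 4.5000e-05 s
depth = 1480 * 4.5000e-05 / 2
depth = 0.0333 m = 3.33 cm


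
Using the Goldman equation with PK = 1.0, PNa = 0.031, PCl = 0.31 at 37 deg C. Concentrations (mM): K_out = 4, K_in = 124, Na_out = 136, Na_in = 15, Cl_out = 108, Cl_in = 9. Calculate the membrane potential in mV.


Vm = (RT/F)*ln((PK*Ko + PNa*Nao + PCl*Cli)/(PK*Ki + PNa*Nai + PCl*Clo))
Numer = 11.006, Denom = 157.945
Vm = -71.19 mV


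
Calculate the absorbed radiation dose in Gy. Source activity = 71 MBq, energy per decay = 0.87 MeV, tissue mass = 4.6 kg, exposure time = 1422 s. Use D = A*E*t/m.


A = 71 MBq = 7.1000e+07 Bq
E = 0.87 MeV = 1.39374e-13 J
D = A*E*t/m = 7.1000e+07*1.39374e-13*1422/4.6
D = 0.003059 Gy


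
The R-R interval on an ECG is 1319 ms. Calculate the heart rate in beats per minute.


HR = 60 / RR_interval(s)
RR = 1319 ms = 1.319 s
HR = 60 / 1.319 = 45.49 bpm


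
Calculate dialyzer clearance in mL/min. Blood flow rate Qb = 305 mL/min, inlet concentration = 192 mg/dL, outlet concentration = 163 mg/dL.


K = Qb * (Cb_in - Cb_out) / Cb_in
K = 305 * (192 - 163) / 192
K = 46.07 mL/min


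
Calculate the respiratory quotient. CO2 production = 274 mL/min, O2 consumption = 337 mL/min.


RQ = VCO2 / VO2
RQ = 274 / 337
RQ = 0.8131


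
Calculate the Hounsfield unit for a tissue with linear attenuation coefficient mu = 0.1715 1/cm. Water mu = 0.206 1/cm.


HU = ((mu_tissue - mu_water) / mu_water) * 1000
HU = ((0.1715 - 0.206) / 0.206) * 1000
HU = -167.5


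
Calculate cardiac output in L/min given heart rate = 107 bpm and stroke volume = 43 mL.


CO = HR * SV
CO = 107 * 43 / 1000
CO = 4.601 L/min


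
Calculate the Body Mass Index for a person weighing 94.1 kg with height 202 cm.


BMI = weight / height^2
height = 202 cm = 2.02 m
BMI = 94.1 / 2.02^2
BMI = 23.06 kg/m^2


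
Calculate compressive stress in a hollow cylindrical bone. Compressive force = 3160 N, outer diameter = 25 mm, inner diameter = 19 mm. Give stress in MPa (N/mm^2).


A = pi*(r_o^2 - r_i^2)
r_o = 12.5 mm, r_i = 9.5 mm
A = 207.345 mm^2
sigma = F/A = 3160 / 207.345
sigma = 15.24 MPa


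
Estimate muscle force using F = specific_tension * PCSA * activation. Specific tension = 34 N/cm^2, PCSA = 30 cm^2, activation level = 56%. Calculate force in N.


F = sigma * PCSA * activation
F = 34 * 30 * 0.56
F = 571.2 N


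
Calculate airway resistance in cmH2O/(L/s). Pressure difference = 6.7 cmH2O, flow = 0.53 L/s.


R = dP / flow
R = 6.7 / 0.53
R = 12.64 cmH2O/(L/s)


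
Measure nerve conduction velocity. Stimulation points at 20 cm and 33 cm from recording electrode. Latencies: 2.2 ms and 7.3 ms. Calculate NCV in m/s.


Distance = (33 - 20) / 100 = 0.13 m
dt = (7.3 - 2.2) / 1000 = 0.0051 s
NCV = dist / dt = 25.49 m/s


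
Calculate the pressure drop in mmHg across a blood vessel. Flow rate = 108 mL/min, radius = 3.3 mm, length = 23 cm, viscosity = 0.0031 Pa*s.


dP = 8*mu*L*Q / (pi*r^4)
Q = 108 mL/min = 1.8e-06 m^3/s
dP = 27.5579 Pa = 27.5579 / 133.322 mmHg = 0.2067 mmHg


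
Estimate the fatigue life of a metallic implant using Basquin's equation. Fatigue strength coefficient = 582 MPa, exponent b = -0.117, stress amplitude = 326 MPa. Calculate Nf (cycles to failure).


sigma_a = sigma_f' * (2Nf)^b
2Nf = (sigma_a/sigma_f')^(1/b)
2Nf = (326/582)^(1/-0.117)
2Nf = 141.68637
Nf = 70.84


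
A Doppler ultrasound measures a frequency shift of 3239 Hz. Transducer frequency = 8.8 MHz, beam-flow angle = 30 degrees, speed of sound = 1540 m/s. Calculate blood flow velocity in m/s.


v = fd * c / (2 * f0 * cos(theta))
v = 3239 * 1540 / (2 * 8.8000e+06 * cos(30))
v = 0.3273 m/s
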